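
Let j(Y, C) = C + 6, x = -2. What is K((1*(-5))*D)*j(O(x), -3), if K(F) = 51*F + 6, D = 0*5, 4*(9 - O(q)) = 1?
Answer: 18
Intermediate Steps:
O(q) = 35/4 (O(q) = 9 - 1/4*1 = 9 - 1/4 = 35/4)
D = 0
j(Y, C) = 6 + C
K(F) = 6 + 51*F
K((1*(-5))*D)*j(O(x), -3) = (6 + 51*((1*(-5))*0))*(6 - 3) = (6 + 51*(-5*0))*3 = (6 + 51*0)*3 = (6 + 0)*3 = 6*3 = 18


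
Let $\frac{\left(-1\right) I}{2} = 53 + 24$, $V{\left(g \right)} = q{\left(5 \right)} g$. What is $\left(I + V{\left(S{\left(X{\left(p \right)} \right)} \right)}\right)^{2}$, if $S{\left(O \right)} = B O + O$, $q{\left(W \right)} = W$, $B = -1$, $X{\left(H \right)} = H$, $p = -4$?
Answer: $23716$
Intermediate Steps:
$S{\left(O \right)} = 0$ ($S{\left(O \right)} = - O + O = 0$)
$V{\left(g \right)} = 5 g$
$I = -154$ ($I = - 2 \left(53 + 24\right) = \left(-2\right) 77 = -154$)
$\left(I + V{\left(S{\left(X{\left(p \right)} \right)} \right)}\right)^{2} = \left(-154 + 5 \cdot 0\right)^{2} = \left(-154 + 0\right)^{2} = \left(-154\right)^{2} = 23716$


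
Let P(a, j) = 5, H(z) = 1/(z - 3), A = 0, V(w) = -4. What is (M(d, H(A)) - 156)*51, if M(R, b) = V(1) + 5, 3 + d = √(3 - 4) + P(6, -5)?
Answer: -7905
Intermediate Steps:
H(z) = 1/(-3 + z)
d = 2 + I (d = -3 + (√(3 - 4) + 5) = -3 + (√(-1) + 5) = -3 + (I + 5) = -3 + (5 + I) = 2 + I ≈ 2.0 + 1.0*I)
M(R, b) = 1 (M(R, b) = -4 + 5 = 1)
(M(d, H(A)) - 156)*51 = (1 - 156)*51 = -155*51 = -7905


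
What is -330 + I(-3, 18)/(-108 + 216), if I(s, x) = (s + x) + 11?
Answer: -17807/54 ≈ -329.76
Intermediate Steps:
I(s, x) = 11 + s + x
-330 + I(-3, 18)/(-108 + 216) = -330 + (11 - 3 + 18)/(-108 + 216) = -330 + 26/108 = -330 + (1/108)*26 = -330 + 13/54 = -17807/54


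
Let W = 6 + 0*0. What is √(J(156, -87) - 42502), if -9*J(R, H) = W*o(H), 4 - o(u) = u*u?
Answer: 2*I*√84282/3 ≈ 193.54*I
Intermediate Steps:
o(u) = 4 - u² (o(u) = 4 - u*u = 4 - u²)
W = 6 (W = 6 + 0 = 6)
J(R, H) = -8/3 + 2*H²/3 (J(R, H) = -2*(4 - H²)/3 = -(24 - 6*H²)/9 = -8/3 + 2*H²/3)
√(J(156, -87) - 42502) = √((-8/3 + (⅔)*(-87)²) - 42502) = √((-8/3 + (⅔)*7569) - 42502) = √((-8/3 + 5046) - 42502) = √(15130/3 - 42502) = √(-112376/3) = 2*I*√84282/3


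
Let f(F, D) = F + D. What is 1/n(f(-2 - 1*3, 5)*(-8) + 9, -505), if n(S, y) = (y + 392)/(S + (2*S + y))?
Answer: 478/113 ≈ 4.2301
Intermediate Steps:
f(F, D) = D + F
n(S, y) = (392 + y)/(y + 3*S) (n(S, y) = (392 + y)/(S + (y + 2*S)) = (392 + y)/(y + 3*S))
1/n(f(-2 - 1*3, 5)*(-8) + 9, -505) = 1/((392 - 505)/(-505 + 3*((5 + (-2 - 1*3))*(-8) + 9))) = 1/(-113/(-505 + 3*((5 + (-2 - 3))*(-8) + 9))) = 1/(-113/(-505 + 3*((5 - 5)*(-8) + 9))) = 1/(-113/(-505 + 3*(0*(-8) + 9))) = 1/(-113/(-505 + 3*(0 + 9))) = 1/(-113/(-505 + 3*9)) = 1/(-113/(-505 + 27)) = 1/(-113/(-478)) = 1/(-1/478*(-113)) = 1/(113/478) = 478/113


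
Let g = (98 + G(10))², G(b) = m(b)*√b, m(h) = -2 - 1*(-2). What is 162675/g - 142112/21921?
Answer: 2201155027/210529284 ≈ 10.455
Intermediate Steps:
m(h) = 0 (m(h) = -2 + 2 = 0)
G(b) = 0 (G(b) = 0*√b = 0)
g = 9604 (g = (98 + 0)² = 98² = 9604)
162675/g - 142112/21921 = 162675/9604 - 142112/21921 = 2201155027/210529284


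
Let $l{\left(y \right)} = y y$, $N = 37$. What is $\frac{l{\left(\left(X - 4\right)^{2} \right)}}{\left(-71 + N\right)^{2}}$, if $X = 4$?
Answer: $0$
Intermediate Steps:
$l{\left(y \right)} = y^{2}$
$\frac{l{\left(\left(X - 4\right)^{2} \right)}}{\left(-71 + N\right)^{2}} = \frac{\left(\left(4 - 4\right)^{2}\right)^{2}}{\left(-71 + 37\right)^{2}} = \frac{\left(0^{2}\right)^{2}}{\left(-34\right)^{2}} = \frac{0^{2}}{1156} = 0 \cdot \frac{1}{1156} = 0$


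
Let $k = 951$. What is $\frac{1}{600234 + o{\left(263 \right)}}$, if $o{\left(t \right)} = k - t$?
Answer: $\frac{1}{600922} \approx 1.6641 \cdot 10^{-6}$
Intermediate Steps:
$o{\left(t \right)} = 951 - t$
$\frac{1}{600234 + o{\left(263 \right)}} = \frac{1}{600234 + \left(951 - 263\right)} = \frac{1}{600234 + 688} = \frac{1}{600922}$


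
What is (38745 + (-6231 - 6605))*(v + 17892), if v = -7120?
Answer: 279091748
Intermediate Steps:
(38745 + (-6231 - 6605))*(v + 17892) = (38745 + (-6231 - 6605))*(-7120 + 17892) = (38745 - 12836)*10772 = 25909*10772 = 279091748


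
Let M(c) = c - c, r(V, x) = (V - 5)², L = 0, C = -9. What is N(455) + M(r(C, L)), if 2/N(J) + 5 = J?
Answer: 1/225 ≈ 0.0044444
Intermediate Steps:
r(V, x) = (-5 + V)²
M(c) = 0
N(J) = 2/(-5 + J)
N(455) + M(r(C, L)) = 2/(-5 + 455) + 0 = 2/450 + 0 = 2*(1/450) + 0 = 1/225 + 0 = 1/225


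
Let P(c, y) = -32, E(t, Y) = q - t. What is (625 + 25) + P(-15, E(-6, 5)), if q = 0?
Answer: 618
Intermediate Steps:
E(t, Y) = -t (E(t, Y) = 0 - t = -t)
(625 + 25) + P(-15, E(-6, 5)) = (625 + 25) - 32 = 650 - 32 = 618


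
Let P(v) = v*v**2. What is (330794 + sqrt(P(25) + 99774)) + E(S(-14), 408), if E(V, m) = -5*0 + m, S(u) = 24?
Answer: 331202 + sqrt(115399) ≈ 3.3154e+5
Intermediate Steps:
P(v) = v**3
E(V, m) = m (E(V, m) = 0 + m = m)
(330794 + sqrt(P(25) + 99774)) + E(S(-14), 408) = (330794 + sqrt(25**3 + 99774)) + 408 = (330794 + sqrt(15625 + 99774)) + 408 = (330794 + sqrt(115399)) + 408 = 331202 + sqrt(115399)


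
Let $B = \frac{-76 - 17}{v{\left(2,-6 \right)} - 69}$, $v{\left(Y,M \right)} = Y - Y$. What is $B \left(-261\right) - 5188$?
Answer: $- \frac{127415}{23} \approx -5539.8$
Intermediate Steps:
$v{\left(Y,M \right)} = 0$
$B = \frac{31}{23}$ ($B = \frac{-76 - 17}{0 - 69} = - \frac{93}{-69} = \left(-93\right) \left(- \frac{1}{69}\right) = \frac{31}{23} \approx 1.3478$)
$B \left(-261\right) - 5188 = \frac{31}{23} \left(-261\right) - 5188 = - \frac{8091}{23} - 5188 = - \frac{127415}{23}$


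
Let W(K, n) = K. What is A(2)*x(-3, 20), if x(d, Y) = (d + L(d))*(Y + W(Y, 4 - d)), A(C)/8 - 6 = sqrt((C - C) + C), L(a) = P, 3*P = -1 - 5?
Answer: -9600 - 1600*sqrt(2) ≈ -11863.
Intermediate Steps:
P = -2 (P = (-1 - 5)/3 = (1/3)*(-6) = -2)
L(a) = -2
A(C) = 48 + 8*sqrt(C) (A(C) = 48 + 8*sqrt((C - C) + C) = 48 + 8*sqrt(0 + C) = 48 + 8*sqrt(C))
x(d, Y) = 2*Y*(-2 + d) (x(d, Y) = (d - 2)*(Y + Y) = (-2 + d)*(2*Y) = 2*Y*(-2 + d))
A(2)*x(-3, 20) = (48 + 8*sqrt(2))*(2*20*(-2 - 3)) = (48 + 8*sqrt(2))*(2*20*(-5)) = (48 + 8*sqrt(2))*(-200) = -9600 - 1600*sqrt(2)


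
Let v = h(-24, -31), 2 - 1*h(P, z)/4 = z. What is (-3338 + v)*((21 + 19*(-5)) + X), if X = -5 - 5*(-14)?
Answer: 28854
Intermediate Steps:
h(P, z) = 8 - 4*z
v = 132 (v = 8 - 4*(-31) = 8 + 124 = 132)
X = 65 (X = -5 + 70 = 65)
(-3338 + v)*((21 + 19*(-5)) + X) = (-3338 + 132)*((21 + 19*(-5)) + 65) = -3206*((21 - 95) + 65) = -3206*(-74 + 65) = -3206*(-9) = 28854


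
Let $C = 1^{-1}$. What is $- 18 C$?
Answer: $-18$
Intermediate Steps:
$C = 1$
$- 18 C = \left(-18\right) 1 = -18$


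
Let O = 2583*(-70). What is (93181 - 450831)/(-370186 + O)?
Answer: 178825/275498 ≈ 0.64910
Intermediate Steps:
O = -180810
(93181 - 450831)/(-370186 + O) = (93181 - 450831)/(-370186 - 180810) = -357650/(-550996) = -357650*(-1/550996) = 178825/275498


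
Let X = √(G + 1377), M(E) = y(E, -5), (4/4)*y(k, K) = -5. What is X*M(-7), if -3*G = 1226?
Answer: -5*√8715/3 ≈ -155.59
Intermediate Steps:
y(k, K) = -5
G = -1226/3 (G = -⅓*1226 = -1226/3 ≈ -408.67)
M(E) = -5
X = √8715/3 (X = √(-1226/3 + 1377) = √(2905/3) = √8715/3 ≈ 31.118)
X*M(-7) = (√8715/3)*(-5) = -5*√8715/3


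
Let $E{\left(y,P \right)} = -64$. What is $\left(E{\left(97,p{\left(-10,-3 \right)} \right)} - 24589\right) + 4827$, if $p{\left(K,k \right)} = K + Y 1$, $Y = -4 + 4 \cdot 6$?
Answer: $-19826$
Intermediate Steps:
$Y = 20$ ($Y = -4 + 24 = 20$)
$p{\left(K,k \right)} = 20 + K$ ($p{\left(K,k \right)} = K + 20 \cdot 1 = K + 20 = 20 + K$)
$\left(E{\left(97,p{\left(-10,-3 \right)} \right)} - 24589\right) + 4827 = \left(-64 - 24589\right) + 4827 = -24653 + 4827 = -19826$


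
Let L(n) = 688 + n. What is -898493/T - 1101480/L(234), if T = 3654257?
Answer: -2012959705453/1684612477 ≈ -1194.9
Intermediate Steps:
-898493/T - 1101480/L(234) = -898493/3654257 - 1101480/(688 + 234) = -898493*1/3654257 - 1101480/922 = -898493/3654257 - 1101480*1/922 = -898493/3654257 - 550740/461 = -2012959705453/1684612477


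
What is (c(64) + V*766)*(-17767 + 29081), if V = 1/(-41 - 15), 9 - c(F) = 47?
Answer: -8185679/14 ≈ -5.8469e+5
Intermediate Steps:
c(F) = -38 (c(F) = 9 - 1*47 = 9 - 47 = -38)
V = -1/56 (V = 1/(-56) = -1/56 ≈ -0.017857)
(c(64) + V*766)*(-17767 + 29081) = (-38 - 1/56*766)*(-17767 + 29081) = (-38 - 383/28)*11314 = -1447/28*11314 = -8185679/14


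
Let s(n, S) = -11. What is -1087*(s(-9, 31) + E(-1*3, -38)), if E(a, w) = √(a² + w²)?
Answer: 11957 - 1087*√1453 ≈ -29478.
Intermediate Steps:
-1087*(s(-9, 31) + E(-1*3, -38)) = -1087*(-11 + √((-1*3)² + (-38)²)) = -1087*(-11 + √((-3)² + 1444)) = -1087*(-11 + √(9 + 1444)) = -1087*(-11 + √1453) = 11957 - 1087*√1453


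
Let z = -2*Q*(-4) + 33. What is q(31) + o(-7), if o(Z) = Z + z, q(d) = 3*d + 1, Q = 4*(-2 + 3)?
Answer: 152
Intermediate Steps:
Q = 4 (Q = 4*1 = 4)
q(d) = 1 + 3*d
z = 65 (z = -2*4*(-4) + 33 = -8*(-4) + 33 = 32 + 33 = 65)
o(Z) = 65 + Z (o(Z) = Z + 65 = 65 + Z)
q(31) + o(-7) = (1 + 3*31) + (65 - 7) = (1 + 93) + 58 = 94 + 58 = 152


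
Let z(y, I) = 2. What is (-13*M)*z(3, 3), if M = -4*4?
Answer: 416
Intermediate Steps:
M = -16
(-13*M)*z(3, 3) = -13*(-16)*2 = 208*2 = 416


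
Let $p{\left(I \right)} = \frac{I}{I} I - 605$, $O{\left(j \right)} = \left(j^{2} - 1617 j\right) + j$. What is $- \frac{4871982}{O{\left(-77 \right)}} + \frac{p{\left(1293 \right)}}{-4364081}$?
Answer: $- \frac{21261813766910}{568905963241} \approx -37.373$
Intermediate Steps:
$O{\left(j \right)} = j^{2} - 1616 j$
$p{\left(I \right)} = -605 + I$ ($p{\left(I \right)} = 1 I - 605 = I - 605 = -605 + I$)
$- \frac{4871982}{O{\left(-77 \right)}} + \frac{p{\left(1293 \right)}}{-4364081} = - \frac{4871982}{\left(-77\right) \left(-1616 - 77\right)} + \frac{-605 + 1293}{-4364081} = - \frac{4871982}{\left(-77\right) \left(-1693\right)} + 688 \left(- \frac{1}{4364081}\right) = - \frac{4871982}{130361} - \frac{688}{4364081} = - \frac{21261813766910}{568905963241}$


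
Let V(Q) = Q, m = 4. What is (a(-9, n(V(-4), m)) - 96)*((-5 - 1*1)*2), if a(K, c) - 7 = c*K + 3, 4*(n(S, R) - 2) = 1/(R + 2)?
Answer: 2505/2 ≈ 1252.5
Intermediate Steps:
n(S, R) = 2 + 1/(4*(2 + R)) (n(S, R) = 2 + 1/(4*(R + 2)) = 2 + 1/(4*(2 + R)))
a(K, c) = 10 + K*c (a(K, c) = 7 + (c*K + 3) = 7 + (K*c + 3) = 7 + (3 + K*c) = 10 + K*c)
(a(-9, n(V(-4), m)) - 96)*((-5 - 1*1)*2) = ((10 - 9*(17 + 8*4)/(4*(2 + 4))) - 96)*((-5 - 1*1)*2) = ((10 - 9*(17 + 32)/(4*6)) - 96)*((-5 - 1)*2) = ((10 - 9*49/(4*6)) - 96)*(-6*2) = ((10 - 9*49/24) - 96)*(-12) = ((10 - 147/8) - 96)*(-12) = (-67/8 - 96)*(-12) = -835/8*(-12) = 2505/2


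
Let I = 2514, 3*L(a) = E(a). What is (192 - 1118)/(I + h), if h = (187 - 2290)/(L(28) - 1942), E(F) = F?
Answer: -5368948/14582481 ≈ -0.36818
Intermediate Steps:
L(a) = a/3
h = 6309/5798 (h = (187 - 2290)/((⅓)*28 - 1942) = -2103/(28/3 - 1942) = -2103/(-5798/3) = -2103*(-3/5798) = 6309/5798 ≈ 1.0881)
(192 - 1118)/(I + h) = (192 - 1118)/(2514 + 6309/5798) = -926/14582481/5798 = -926*5798/14582481 = -5368948/14582481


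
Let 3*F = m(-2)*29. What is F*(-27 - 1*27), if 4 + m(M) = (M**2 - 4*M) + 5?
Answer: -6786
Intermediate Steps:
m(M) = 1 + M**2 - 4*M (m(M) = -4 + ((M**2 - 4*M) + 5) = -4 + (5 + M**2 - 4*M) = 1 + M**2 - 4*M)
F = 377/3 (F = ((1 + (-2)**2 - 4*(-2))*29)/3 = ((1 + 4 + 8)*29)/3 = (13*29)/3 = (1/3)*377 = 377/3 ≈ 125.67)
F*(-27 - 1*27) = 377*(-27 - 1*27)/3 = 377*(-27 - 27)/3 = (377/3)*(-54) = -6786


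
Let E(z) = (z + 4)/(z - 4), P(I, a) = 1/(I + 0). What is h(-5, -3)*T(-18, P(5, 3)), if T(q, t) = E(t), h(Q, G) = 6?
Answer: -126/19 ≈ -6.6316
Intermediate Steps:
P(I, a) = 1/I
E(z) = (4 + z)/(-4 + z)
T(q, t) = (4 + t)/(-4 + t)
h(-5, -3)*T(-18, P(5, 3)) = 6*((4 + 1/5)/(-4 + 1/5)) = 6*((4 + ⅕)/(-4 + ⅕)) = 6*((21/5)/(-19/5)) = 6*(-5/19*21/5) = 6*(-21/19) = -126/19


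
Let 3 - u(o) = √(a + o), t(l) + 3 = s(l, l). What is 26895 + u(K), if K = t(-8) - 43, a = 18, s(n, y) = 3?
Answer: 26898 - 5*I ≈ 26898.0 - 5.0*I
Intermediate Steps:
t(l) = 0 (t(l) = -3 + 3 = 0)
K = -43 (K = 0 - 43 = -43)
u(o) = 3 - √(18 + o)
26895 + u(K) = 26895 + (3 - √(18 - 43)) = 26895 + (3 - √(-25)) = 26895 + (3 - 5*I) = 26898 - 5*I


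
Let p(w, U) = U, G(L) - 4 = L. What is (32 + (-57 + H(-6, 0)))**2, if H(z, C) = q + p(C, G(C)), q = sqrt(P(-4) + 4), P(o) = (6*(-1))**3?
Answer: 229 - 84*I*sqrt(53) ≈ 229.0 - 611.53*I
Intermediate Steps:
G(L) = 4 + L
P(o) = -216 (P(o) = (-6)**3 = -216)
q = 2*I*sqrt(53) (q = sqrt(-216 + 4) = sqrt(-212) = 2*I*sqrt(53) ≈ 14.56*I)
H(z, C) = 4 + C + 2*I*sqrt(53) (H(z, C) = 2*I*sqrt(53) + (4 + C) = 4 + C + 2*I*sqrt(53))
(32 + (-57 + H(-6, 0)))**2 = (32 + (-57 + (4 + 0 + 2*I*sqrt(53))))**2 = (32 + (-57 + (4 + 2*I*sqrt(53))))**2 = (32 + (-53 + 2*I*sqrt(53)))**2 = (-21 + 2*I*sqrt(53))**2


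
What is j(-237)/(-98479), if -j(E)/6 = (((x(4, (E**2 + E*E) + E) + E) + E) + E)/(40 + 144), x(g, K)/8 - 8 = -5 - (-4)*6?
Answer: -1485/9060068 ≈ -0.00016391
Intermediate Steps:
x(g, K) = 216 (x(g, K) = 64 + 8*(-5 - (-4)*6) = 64 + 8*(-5 - 1*(-24)) = 64 + 8*(-5 + 24) = 64 + 8*19 = 64 + 152 = 216)
j(E) = -162/23 - 9*E/92 (j(E) = -6*(((216 + E) + E) + E)/(40 + 144) = -6*((216 + 2*E) + E)/184 = -6*(216 + 3*E)/184 = -6*(27/23 + 3*E/184) = -162/23 - 9*E/92)
j(-237)/(-98479) = (-162/23 - 9/92*(-237))/(-98479) = (-162/23 + 2133/92)*(-1/98479) = (1485/92)*(-1/98479) = -1485/9060068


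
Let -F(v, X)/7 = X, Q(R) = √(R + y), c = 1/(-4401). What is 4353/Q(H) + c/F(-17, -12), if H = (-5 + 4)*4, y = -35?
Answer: -1/369684 - 1451*I*√39/13 ≈ -2.705e-6 - 697.04*I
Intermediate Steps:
c = -1/4401 ≈ -0.00022722
H = -4 (H = -1*4 = -4)
Q(R) = √(-35 + R) (Q(R) = √(R - 35) = √(-35 + R))
F(v, X) = -7*X
4353/Q(H) + c/F(-17, -12) = 4353/(√(-35 - 4)) - 1/(4401*((-7*(-12)))) = 4353/(√(-39)) - 1/4401/84 = 4353/((I*√39)) - 1/4401*1/84 = 4353*(-I*√39/39) - 1/369684 = -1451*I*√39/13 - 1/369684 = -1/369684 - 1451*I*√39/13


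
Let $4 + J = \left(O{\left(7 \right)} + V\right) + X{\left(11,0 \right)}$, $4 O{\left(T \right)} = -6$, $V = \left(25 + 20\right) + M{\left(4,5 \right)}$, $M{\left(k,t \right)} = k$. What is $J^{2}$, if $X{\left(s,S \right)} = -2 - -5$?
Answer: $\frac{8649}{4} \approx 2162.3$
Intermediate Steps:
$X{\left(s,S \right)} = 3$ ($X{\left(s,S \right)} = -2 + 5 = 3$)
$V = 49$ ($V = \left(25 + 20\right) + 4 = 45 + 4 = 49$)
$O{\left(T \right)} = - \frac{3}{2}$ ($O{\left(T \right)} = \frac{1}{4} \left(-6\right) = - \frac{3}{2}$)
$J = \frac{93}{2}$ ($J = -4 + \left(\left(- \frac{3}{2} + 49\right) + 3\right) = -4 + \left(\frac{95}{2} + 3\right) = -4 + \frac{101}{2} = \frac{93}{2} \approx 46.5$)
$J^{2} = \left(\frac{93}{2}\right)^{2} = \frac{8649}{4}$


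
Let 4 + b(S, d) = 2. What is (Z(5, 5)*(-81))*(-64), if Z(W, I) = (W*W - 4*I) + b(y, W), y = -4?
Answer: 15552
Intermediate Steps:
b(S, d) = -2 (b(S, d) = -4 + 2 = -2)
Z(W, I) = -2 + W² - 4*I (Z(W, I) = (W*W - 4*I) - 2 = (W² - 4*I) - 2 = -2 + W² - 4*I)
(Z(5, 5)*(-81))*(-64) = ((-2 + 5² - 4*5)*(-81))*(-64) = ((-2 + 25 - 20)*(-81))*(-64) = (3*(-81))*(-64) = -243*(-64) = 15552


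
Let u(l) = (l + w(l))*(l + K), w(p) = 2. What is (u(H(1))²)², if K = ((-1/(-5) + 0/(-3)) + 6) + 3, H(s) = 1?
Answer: 547981281/625 ≈ 8.7677e+5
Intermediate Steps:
K = 46/5 (K = ((-1*(-⅕) + 0*(-⅓)) + 6) + 3 = ((⅕ + 0) + 6) + 3 = (⅕ + 6) + 3 = 31/5 + 3 = 46/5 ≈ 9.2000)
u(l) = (2 + l)*(46/5 + l) (u(l) = (l + 2)*(l + 46/5) = (2 + l)*(46/5 + l))
(u(H(1))²)² = ((92/5 + 1² + (56/5)*1)²)² = ((92/5 + 1 + 56/5)²)² = ((153/5)²)² = (23409/25)² = 547981281/625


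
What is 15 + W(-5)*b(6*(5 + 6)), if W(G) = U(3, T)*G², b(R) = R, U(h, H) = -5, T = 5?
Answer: -8235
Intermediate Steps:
W(G) = -5*G²
15 + W(-5)*b(6*(5 + 6)) = 15 + (-5*(-5)²)*(6*(5 + 6)) = 15 + (-5*25)*(6*11) = 15 - 125*66 = 15 - 8250 = -8235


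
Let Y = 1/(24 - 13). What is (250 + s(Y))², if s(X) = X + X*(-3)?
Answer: 7551504/121 ≈ 62409.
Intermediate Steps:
Y = 1/11 ≈ 0.090909
s(X) = -2*X (s(X) = X - 3*X = -2*X)
(250 + s(Y))² = (250 - 2*1/11)² = (250 - 2/11)² = (2748/11)² = 7551504/121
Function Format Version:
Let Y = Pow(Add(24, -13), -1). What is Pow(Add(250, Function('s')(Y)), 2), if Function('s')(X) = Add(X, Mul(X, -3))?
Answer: Rational(7551504, 121) ≈ 62409.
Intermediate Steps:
Y = Rational(1, 11) (Y = Pow(11, -1) = Rational(1, 11) ≈ 0.090909)
Function('s')(X) = Mul(-2, X) (Function('s')(X) = Add(X, Mul(-3, X)) = Mul(-2, X))
Pow(Add(250, Function('s')(Y)), 2) = Pow(Add(250, Mul(-2, Rational(1, 11))), 2) = Pow(Add(250, Rational(-2, 11)), 2) = Pow(Rational(2748, 11), 2) = Rational(7551504, 121)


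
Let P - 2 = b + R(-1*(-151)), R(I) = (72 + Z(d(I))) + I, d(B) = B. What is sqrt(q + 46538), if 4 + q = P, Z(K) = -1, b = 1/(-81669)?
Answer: sqrt(311867703499569)/81669 ≈ 216.24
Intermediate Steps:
b = -1/81669 ≈ -1.2245e-5
R(I) = 71 + I (R(I) = (72 - 1) + I = 71 + I)
P = 18293855/81669 (P = 2 + (-1/81669 + (71 - 1*(-151))) = 2 + (-1/81669 + (71 + 151)) = 2 + (-1/81669 + 222) = 2 + 18130517/81669 = 18293855/81669 ≈ 224.00)
q = 17967179/81669 (q = -4 + 18293855/81669 = 17967179/81669 ≈ 220.00)
sqrt(q + 46538) = sqrt(17967179/81669 + 46538) = sqrt(3818679101/81669) = sqrt(311867703499569)/81669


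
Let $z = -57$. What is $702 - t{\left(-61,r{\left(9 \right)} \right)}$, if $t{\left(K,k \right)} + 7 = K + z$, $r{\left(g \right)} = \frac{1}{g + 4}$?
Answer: $827$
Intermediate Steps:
$r{\left(g \right)} = \frac{1}{4 + g}$
$t{\left(K,k \right)} = -64 + K$ ($t{\left(K,k \right)} = -7 + \left(K - 57\right) = -7 + \left(-57 + K\right) = -64 + K$)
$702 - t{\left(-61,r{\left(9 \right)} \right)} = 702 - \left(-64 - 61\right) = 702 - -125 = 702 + 125 = 827$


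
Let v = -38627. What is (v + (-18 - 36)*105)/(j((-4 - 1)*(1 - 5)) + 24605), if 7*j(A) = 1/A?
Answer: -6201580/3444701 ≈ -1.8003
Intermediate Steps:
j(A) = 1/(7*A)
(v + (-18 - 36)*105)/(j((-4 - 1)*(1 - 5)) + 24605) = (-38627 + (-18 - 36)*105)/(1/(7*(((-4 - 1)*(1 - 5)))) + 24605) = (-38627 - 54*105)/(1/(7*((-5*(-4)))) + 24605) = (-38627 - 5670)/((1/7)/20 + 24605) = -44297/((1/7)*(1/20) + 24605) = -44297/(1/140 + 24605) = -44297/3444701/140 = -44297*140/3444701 = -6201580/3444701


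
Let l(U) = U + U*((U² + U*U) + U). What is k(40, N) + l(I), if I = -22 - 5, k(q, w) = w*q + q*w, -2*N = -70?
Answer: -35864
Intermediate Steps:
N = 35 (N = -½*(-70) = 35)
k(q, w) = 2*q*w (k(q, w) = q*w + q*w = 2*q*w)
I = -27
l(U) = U + U*(U + 2*U²) (l(U) = U + U*((U² + U²) + U) = U + U*(2*U² + U) = U + U*(U + 2*U²))
k(40, N) + l(I) = 2*40*35 - 27*(1 - 27 + 2*(-27)²) = 2800 - 27*(1 - 27 + 2*729) = 2800 - 27*(1 - 27 + 1458) = 2800 - 27*1432 = 2800 - 38664 = -35864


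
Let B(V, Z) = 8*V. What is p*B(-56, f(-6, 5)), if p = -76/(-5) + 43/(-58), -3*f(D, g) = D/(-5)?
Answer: -939232/145 ≈ -6477.5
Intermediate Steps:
f(D, g) = D/15 (f(D, g) = -D/(3*(-5)) = -D*(-1)/(3*5) = -(-1)*D/15 = D/15)
p = 4193/290 (p = -76*(-1/5) + 43*(-1/58) = 76/5 - 43/58 = 4193/290 ≈ 14.459)
p*B(-56, f(-6, 5)) = 4193*(8*(-56))/290 = (4193/290)*(-448) = -939232/145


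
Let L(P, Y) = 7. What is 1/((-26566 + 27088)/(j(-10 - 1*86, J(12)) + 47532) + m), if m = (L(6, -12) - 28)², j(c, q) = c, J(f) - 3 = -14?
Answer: 7906/3486633 ≈ 0.0022675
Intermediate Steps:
J(f) = -11 (J(f) = 3 - 14 = -11)
m = 441 (m = (7 - 28)² = (-21)² = 441)
1/((-26566 + 27088)/(j(-10 - 1*86, J(12)) + 47532) + m) = 1/((-26566 + 27088)/((-10 - 1*86) + 47532) + 441) = 1/(522/((-10 - 86) + 47532) + 441) = 1/(522/(-96 + 47532) + 441) = 1/(522/47436 + 441) = 1/(522*(1/47436) + 441) = 1/(87/7906 + 441) = 1/(3486633/7906) = 7906/3486633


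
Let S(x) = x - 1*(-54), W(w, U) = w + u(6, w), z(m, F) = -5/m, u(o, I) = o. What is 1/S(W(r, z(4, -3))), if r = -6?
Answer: 1/54 ≈ 0.018519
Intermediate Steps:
W(w, U) = 6 + w (W(w, U) = w + 6 = 6 + w)
S(x) = 54 + x (S(x) = x + 54 = 54 + x)
1/S(W(r, z(4, -3))) = 1/(54 + (6 - 6)) = 1/(54 + 0) = 1/54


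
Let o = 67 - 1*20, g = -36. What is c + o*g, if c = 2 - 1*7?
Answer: -1697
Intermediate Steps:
o = 47 (o = 67 - 20 = 47)
c = -5 (c = 2 - 7 = -5)
c + o*g = -5 + 47*(-36) = -5 - 1692 = -1697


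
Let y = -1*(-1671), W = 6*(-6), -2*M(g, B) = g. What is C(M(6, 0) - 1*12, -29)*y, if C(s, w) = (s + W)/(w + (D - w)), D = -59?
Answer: 85221/59 ≈ 1444.4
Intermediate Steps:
M(g, B) = -g/2
W = -36
y = 1671
C(s, w) = 36/59 - s/59 (C(s, w) = (s - 36)/(w + (-59 - w)) = (-36 + s)/(-59) = (-36 + s)*(-1/59) = 36/59 - s/59)
C(M(6, 0) - 1*12, -29)*y = (36/59 - (-½*6 - 1*12)/59)*1671 = (36/59 - (-3 - 12)/59)*1671 = (36/59 - 1/59*(-15))*1671 = (36/59 + 15/59)*1671 = (51/59)*1671 = 85221/59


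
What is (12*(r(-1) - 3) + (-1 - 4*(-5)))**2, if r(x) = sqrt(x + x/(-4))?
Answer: 181 - 204*I*sqrt(3) ≈ 181.0 - 353.34*I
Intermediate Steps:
r(x) = sqrt(3)*sqrt(x)/2 (r(x) = sqrt(x + x*(-1/4)) = sqrt(x - x/4) = sqrt(3*x/4) = sqrt(3)*sqrt(x)/2)
(12*(r(-1) - 3) + (-1 - 4*(-5)))**2 = (12*(sqrt(3)*sqrt(-1)/2 - 3) + (-1 - 4*(-5)))**2 = (12*(sqrt(3)*I/2 - 3) + (-1 + 20))**2 = (12*(I*sqrt(3)/2 - 3) + 19)**2 = (12*(-3 + I*sqrt(3)/2) + 19)**2 = ((-36 + 6*I*sqrt(3)) + 19)**2 = (-17 + 6*I*sqrt(3))**2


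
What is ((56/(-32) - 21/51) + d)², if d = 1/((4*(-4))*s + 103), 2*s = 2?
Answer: 161823841/34999056 ≈ 4.6237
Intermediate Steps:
s = 1 (s = (½)*2 = 1)
d = 1/87 (d = 1/((4*(-4))*1 + 103) = 1/(-16*1 + 103) = 1/(-16 + 103) = 1/87 ≈ 0.011494)
((56/(-32) - 21/51) + d)² = ((56/(-32) - 21/51) + 1/87)² = ((56*(-1/32) - 21*1/51) + 1/87)² = ((-7/4 - 7/17) + 1/87)² = (-147/68 + 1/87)² = (-12721/5916)² = 161823841/34999056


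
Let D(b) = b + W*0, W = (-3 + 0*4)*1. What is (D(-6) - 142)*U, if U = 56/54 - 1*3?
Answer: 7844/27 ≈ 290.52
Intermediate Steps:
W = -3 (W = (-3 + 0)*1 = -3*1 = -3)
U = -53/27 (U = 56*(1/54) - 3 = 28/27 - 3 = -53/27 ≈ -1.9630)
D(b) = b (D(b) = b - 3*0 = b + 0 = b)
(D(-6) - 142)*U = (-6 - 142)*(-53/27) = -148*(-53/27) = 7844/27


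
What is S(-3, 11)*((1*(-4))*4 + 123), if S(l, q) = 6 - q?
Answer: -535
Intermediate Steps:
S(-3, 11)*((1*(-4))*4 + 123) = (6 - 1*11)*((1*(-4))*4 + 123) = (6 - 11)*(-4*4 + 123) = -5*(-16 + 123) = -5*107 = -535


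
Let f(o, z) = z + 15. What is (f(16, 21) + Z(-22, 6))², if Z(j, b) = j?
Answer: 196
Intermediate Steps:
f(o, z) = 15 + z
(f(16, 21) + Z(-22, 6))² = ((15 + 21) - 22)² = (36 - 22)² = 14² = 196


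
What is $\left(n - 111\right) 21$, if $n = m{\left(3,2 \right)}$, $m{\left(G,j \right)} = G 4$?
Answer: $-2079$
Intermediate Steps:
$m{\left(G,j \right)} = 4 G$
$n = 12$ ($n = 4 \cdot 3 = 12$)
$\left(n - 111\right) 21 = \left(12 - 111\right) 21 = \left(-99\right) 21 = -2079$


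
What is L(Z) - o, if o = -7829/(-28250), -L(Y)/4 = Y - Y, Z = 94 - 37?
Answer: -7829/28250 ≈ -0.27713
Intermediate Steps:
Z = 57
L(Y) = 0 (L(Y) = -4*(Y - Y) = -4*0 = 0)
o = 7829/28250 (o = -7829*(-1/28250) = 7829/28250 ≈ 0.27713)
L(Z) - o = 0 - 1*7829/28250 = 0 - 7829/28250 = -7829/28250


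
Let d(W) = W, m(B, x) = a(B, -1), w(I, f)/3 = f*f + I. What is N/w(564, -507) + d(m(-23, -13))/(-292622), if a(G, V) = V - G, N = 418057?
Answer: 5559803318/10279531539 ≈ 0.54086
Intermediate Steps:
w(I, f) = 3*I + 3*f**2 (w(I, f) = 3*(f*f + I) = 3*(f**2 + I) = 3*(I + f**2) = 3*I + 3*f**2)
m(B, x) = -1 - B
N/w(564, -507) + d(m(-23, -13))/(-292622) = 418057/(3*564 + 3*(-507)**2) + (-1 - 1*(-23))/(-292622) = 418057/(1692 + 3*257049) + (-1 + 23)*(-1/292622) = 418057/(1692 + 771147) + 22*(-1/292622) = 418057/772839 - 1/13301 = 5559803318/10279531539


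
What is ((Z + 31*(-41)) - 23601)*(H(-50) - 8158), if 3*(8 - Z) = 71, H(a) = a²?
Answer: 140814418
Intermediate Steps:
Z = -47/3 (Z = 8 - ⅓*71 = 8 - 71/3 = -47/3 ≈ -15.667)
((Z + 31*(-41)) - 23601)*(H(-50) - 8158) = ((-47/3 + 31*(-41)) - 23601)*((-50)² - 8158) = ((-47/3 - 1271) - 23601)*(2500 - 8158) = (-3860/3 - 23601)*(-5658) = -74663/3*(-5658) = 140814418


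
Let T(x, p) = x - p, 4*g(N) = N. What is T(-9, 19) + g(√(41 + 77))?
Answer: -28 + √118/4 ≈ -25.284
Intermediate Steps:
g(N) = N/4
T(-9, 19) + g(√(41 + 77)) = (-9 - 1*19) + √(41 + 77)/4 = (-9 - 19) + √118/4 = -28 + √118/4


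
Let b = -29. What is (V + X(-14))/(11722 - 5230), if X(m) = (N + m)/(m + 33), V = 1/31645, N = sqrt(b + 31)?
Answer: -443011/3903347460 + sqrt(2)/123348 ≈ -0.00010203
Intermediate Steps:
N = sqrt(2) (N = sqrt(-29 + 31) = sqrt(2) ≈ 1.4142)
V = 1/31645 ≈ 3.1601e-5
X(m) = (m + sqrt(2))/(33 + m) (X(m) = (sqrt(2) + m)/(m + 33) = (m + sqrt(2))/(33 + m))
(V + X(-14))/(11722 - 5230) = (1/31645 + (-14 + sqrt(2))/(33 - 14))/(11722 - 5230) = (1/31645 + (-14 + sqrt(2))/19)/6492 = (1/31645 + (-14 + sqrt(2))/19)*(1/6492) = (1/31645 + (-14/19 + sqrt(2)/19))*(1/6492) = (-443011/601255 + sqrt(2)/19)*(1/6492) = -443011/3903347460 + sqrt(2)/123348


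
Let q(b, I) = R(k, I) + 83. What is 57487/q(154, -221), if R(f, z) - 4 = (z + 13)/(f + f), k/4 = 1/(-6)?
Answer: 57487/243 ≈ 236.57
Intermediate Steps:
k = -2/3 (k = 4/(-6) = 4*(-1/6) = -2/3 ≈ -0.66667)
R(f, z) = 4 + (13 + z)/(2*f) (R(f, z) = 4 + (z + 13)/(f + f) = 4 + (13 + z)/((2*f)) = 4 + (13 + z)*(1/(2*f)) = 4 + (13 + z)/(2*f))
q(b, I) = 309/4 - 3*I/4 (q(b, I) = (13 + I + 8*(-2/3))/(2*(-2/3)) + 83 = (1/2)*(-3/2)*(13 + I - 16/3) + 83 = (1/2)*(-3/2)*(23/3 + I) + 83 = (-23/4 - 3*I/4) + 83 = 309/4 - 3*I/4)
57487/q(154, -221) = 57487/(309/4 - 3/4*(-221)) = 57487/(309/4 + 663/4) = 57487/243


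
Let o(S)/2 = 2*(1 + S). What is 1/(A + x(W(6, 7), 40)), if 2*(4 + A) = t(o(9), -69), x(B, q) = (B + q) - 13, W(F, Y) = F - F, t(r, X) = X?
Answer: -2/23 ≈ -0.086957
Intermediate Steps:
o(S) = 4 + 4*S (o(S) = 2*(2*(1 + S)) = 2*(2 + 2*S) = 4 + 4*S)
W(F, Y) = 0
x(B, q) = -13 + B + q
A = -77/2 (A = -4 + (½)*(-69) = -4 - 69/2 = -77/2 ≈ -38.500)
1/(A + x(W(6, 7), 40)) = 1/(-77/2 + (-13 + 0 + 40)) = 1/(-77/2 + 27) = 1/(-23/2) = -2/23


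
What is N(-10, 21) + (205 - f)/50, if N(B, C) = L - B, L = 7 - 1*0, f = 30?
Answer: 41/2 ≈ 20.500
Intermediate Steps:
L = 7 (L = 7 + 0 = 7)
N(B, C) = 7 - B
N(-10, 21) + (205 - f)/50 = (7 - 1*(-10)) + (205 - 1*30)/50 = (7 + 10) + (205 - 30)*(1/50) = 17 + 175*(1/50) = 17 + 7/2 = 41/2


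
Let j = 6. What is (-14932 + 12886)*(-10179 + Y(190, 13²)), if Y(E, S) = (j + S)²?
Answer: -41832516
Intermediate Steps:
Y(E, S) = (6 + S)²
(-14932 + 12886)*(-10179 + Y(190, 13²)) = (-14932 + 12886)*(-10179 + (6 + 13²)²) = -2046*(-10179 + (6 + 169)²) = -2046*(-10179 + 175²) = -2046*(-10179 + 30625) = -2046*20446 = -41832516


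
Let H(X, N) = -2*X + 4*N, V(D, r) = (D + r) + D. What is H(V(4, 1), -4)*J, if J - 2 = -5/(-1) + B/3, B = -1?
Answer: -680/3 ≈ -226.67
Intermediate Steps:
V(D, r) = r + 2*D
J = 20/3 (J = 2 + (-5/(-1) - 1/3) = 2 + (-5*(-1) - 1*⅓) = 2 + (5 - ⅓) = 2 + 14/3 = 20/3 ≈ 6.6667)
H(V(4, 1), -4)*J = (-2*(1 + 2*4) + 4*(-4))*(20/3) = (-2*(1 + 8) - 16)*(20/3) = (-2*9 - 16)*(20/3) = (-18 - 16)*(20/3) = -34*20/3 = -680/3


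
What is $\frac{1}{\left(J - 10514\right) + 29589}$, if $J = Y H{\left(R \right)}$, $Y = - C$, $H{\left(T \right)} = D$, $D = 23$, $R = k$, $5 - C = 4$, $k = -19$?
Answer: $\frac{1}{19052} \approx 5.2488 \cdot 10^{-5}$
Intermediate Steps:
$C = 1$ ($C = 5 - 4 = 1$)
$R = -19$
$H{\left(T \right)} = 23$
$Y = -1$ ($Y = \left(-1\right) 1 = -1$)
$J = -23$ ($J = \left(-1\right) 23 = -23$)
$\frac{1}{\left(J - 10514\right) + 29589} = \frac{1}{\left(-23 - 10514\right) + 29589} = \frac{1}{-10537 + 29589} = \frac{1}{19052}$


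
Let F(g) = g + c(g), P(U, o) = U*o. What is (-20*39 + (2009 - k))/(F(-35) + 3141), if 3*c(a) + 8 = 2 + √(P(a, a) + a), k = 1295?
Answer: -921888/43356077 + 99*√1190/43356077 ≈ -0.021184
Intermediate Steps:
c(a) = -2 + √(a + a²)/3 (c(a) = -8/3 + (2 + √(a*a + a))/3 = -8/3 + (2 + √(a² + a))/3 = -8/3 + (2 + √(a + a²))/3 = -8/3 + (⅔ + √(a + a²)/3) = -2 + √(a + a²)/3)
F(g) = -2 + g + √(g*(1 + g))/3 (F(g) = g + (-2 + √(g*(1 + g))/3) = -2 + g + √(g*(1 + g))/3)
(-20*39 + (2009 - k))/(F(-35) + 3141) = (-20*39 + (2009 - 1*1295))/((-2 - 35 + √(-35*(1 - 35))/3) + 3141) = (-780 + (2009 - 1295))/((-2 - 35 + √(-35*(-34))/3) + 3141) = (-780 + 714)/((-2 - 35 + √1190/3) + 3141) = -66/((-37 + √1190/3) + 3141) = -66/(3104 + √1190/3)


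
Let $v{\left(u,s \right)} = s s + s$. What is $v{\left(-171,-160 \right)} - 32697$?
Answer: $-7257$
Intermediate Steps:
$v{\left(u,s \right)} = s + s^{2}$ ($v{\left(u,s \right)} = s^{2} + s = s + s^{2}$)
$v{\left(-171,-160 \right)} - 32697 = - 160 \left(1 - 160\right) - 32697 = \left(-160\right) \left(-159\right) - 32697 = 25440 - 32697 = -7257$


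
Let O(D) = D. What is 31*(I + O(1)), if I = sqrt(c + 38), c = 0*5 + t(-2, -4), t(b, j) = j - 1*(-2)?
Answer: 217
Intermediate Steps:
t(b, j) = 2 + j (t(b, j) = j + 2 = 2 + j)
c = -2 (c = 0*5 + (2 - 4) = 0 - 2 = -2)
I = 6 (I = sqrt(-2 + 38) = sqrt(36) = 6)
31*(I + O(1)) = 31*(6 + 1) = 31*7 = 217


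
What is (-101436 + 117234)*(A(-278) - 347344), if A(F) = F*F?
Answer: -4266407880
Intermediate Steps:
A(F) = F²
(-101436 + 117234)*(A(-278) - 347344) = (-101436 + 117234)*((-278)² - 347344) = 15798*(77284 - 347344) = 15798*(-270060) = -4266407880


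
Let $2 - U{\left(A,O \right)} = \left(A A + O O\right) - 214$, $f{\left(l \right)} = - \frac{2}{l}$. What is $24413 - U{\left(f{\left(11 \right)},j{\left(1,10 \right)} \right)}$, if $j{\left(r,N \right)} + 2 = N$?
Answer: $\frac{2935585}{121} \approx 24261.0$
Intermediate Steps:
$j{\left(r,N \right)} = -2 + N$
$U{\left(A,O \right)} = 216 - A^{2} - O^{2}$ ($U{\left(A,O \right)} = 2 - \left(\left(A A + O O\right) - 214\right) = 2 - \left(\left(A^{2} + O^{2}\right) - 214\right) = 2 - \left(-214 + A^{2} + O^{2}\right) = 216 - A^{2} - O^{2}$)
$24413 - U{\left(f{\left(11 \right)},j{\left(1,10 \right)} \right)} = 24413 - \left(216 - \left(- \frac{2}{11}\right)^{2} - \left(-2 + 10\right)^{2}\right) = 24413 - \left(216 - \left(\left(-2\right) \frac{1}{11}\right)^{2} - 8^{2}\right) = 24413 - \left(216 - \left(- \frac{2}{11}\right)^{2} - 64\right) = 24413 - \left(216 - \frac{4}{121} - 64\right) = 24413 - \frac{18388}{121} = \frac{2935585}{121}$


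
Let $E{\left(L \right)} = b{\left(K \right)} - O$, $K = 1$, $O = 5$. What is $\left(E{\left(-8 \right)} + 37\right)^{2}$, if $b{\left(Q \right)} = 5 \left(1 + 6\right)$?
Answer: $4489$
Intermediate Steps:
$b{\left(Q \right)} = 35$ ($b{\left(Q \right)} = 5 \cdot 7 = 35$)
$E{\left(L \right)} = 30$ ($E{\left(L \right)} = 35 - 5 = 30$)
$\left(E{\left(-8 \right)} + 37\right)^{2} = \left(30 + 37\right)^{2} = 67^{2} = 4489$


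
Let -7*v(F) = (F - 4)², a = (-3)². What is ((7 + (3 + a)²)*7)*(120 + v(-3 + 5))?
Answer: 126236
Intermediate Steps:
a = 9
v(F) = -(-4 + F)²/7 (v(F) = -(F - 4)²/7 = -(-4 + F)²/7)
((7 + (3 + a)²)*7)*(120 + v(-3 + 5)) = ((7 + (3 + 9)²)*7)*(120 - (-4 + (-3 + 5))²/7) = ((7 + 12²)*7)*(120 - (-4 + 2)²/7) = ((7 + 144)*7)*(120 - ⅐*(-2)²) = (151*7)*(120 - ⅐*4) = 1057*(120 - 4/7) = 1057*(836/7) = 126236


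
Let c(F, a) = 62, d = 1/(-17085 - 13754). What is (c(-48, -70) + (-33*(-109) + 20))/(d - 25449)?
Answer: -113456681/784821712 ≈ -0.14456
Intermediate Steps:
d = -1/30839 (d = 1/(-30839) = -1/30839 ≈ -3.2426e-5)
(c(-48, -70) + (-33*(-109) + 20))/(d - 25449) = (62 + (-33*(-109) + 20))/(-1/30839 - 25449) = (62 + (3597 + 20))/(-784821712/30839) = (62 + 3617)*(-30839/784821712) = 3679*(-30839/784821712) = -113456681/784821712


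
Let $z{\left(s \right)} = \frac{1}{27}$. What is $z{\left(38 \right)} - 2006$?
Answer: $- \frac{54161}{27} \approx -2006.0$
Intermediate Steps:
$z{\left(s \right)} = \frac{1}{27}$
$z{\left(38 \right)} - 2006 = \frac{1}{27} - 2006 = - \frac{54161}{27}$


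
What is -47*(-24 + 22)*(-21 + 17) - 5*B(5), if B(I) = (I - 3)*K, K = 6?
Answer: -436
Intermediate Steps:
B(I) = -18 + 6*I (B(I) = (I - 3)*6 = (-3 + I)*6 = -18 + 6*I)
-47*(-24 + 22)*(-21 + 17) - 5*B(5) = -47*(-24 + 22)*(-21 + 17) - 5*(-18 + 6*5) = -(-94)*(-4) - 5*(-18 + 30) = -47*8 - 5*12 = -376 - 60 = -436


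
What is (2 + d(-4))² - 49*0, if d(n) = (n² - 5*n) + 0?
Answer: 1444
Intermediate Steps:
d(n) = n² - 5*n
(2 + d(-4))² - 49*0 = (2 - 4*(-5 - 4))² - 49*0 = (2 - 4*(-9))² + 0 = (2 + 36)² + 0 = 38² + 0 = 1444 + 0 = 1444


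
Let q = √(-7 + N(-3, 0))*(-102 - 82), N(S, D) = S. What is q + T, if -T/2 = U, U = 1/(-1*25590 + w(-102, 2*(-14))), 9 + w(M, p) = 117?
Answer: 1/12741 - 184*I*√10 ≈ 7.8487e-5 - 581.86*I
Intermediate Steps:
w(M, p) = 108 (w(M, p) = -9 + 117 = 108)
U = -1/25482 (U = 1/(-1*25590 + 108) = 1/(-25590 + 108) = 1/(-25482) = -1/25482 ≈ -3.9243e-5)
q = -184*I*√10 (q = √(-7 - 3)*(-102 - 82) = √(-10)*(-184) = (I*√10)*(-184) = -184*I*√10 ≈ -581.86*I)
T = 1/12741 (T = -2*(-1/25482) = 1/12741 ≈ 7.8487e-5)
q + T = -184*I*√10 + 1/12741 = 1/12741 - 184*I*√10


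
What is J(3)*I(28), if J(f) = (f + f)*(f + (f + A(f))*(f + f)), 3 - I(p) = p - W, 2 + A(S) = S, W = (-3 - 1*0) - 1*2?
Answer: -4860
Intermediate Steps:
W = -5 (W = (-3 + 0) - 2 = -3 - 2 = -5)
A(S) = -2 + S
I(p) = -2 - p (I(p) = 3 - (p - 1*(-5)) = 3 - (p + 5) = 3 - (5 + p) = 3 + (-5 - p) = -2 - p)
J(f) = 2*f*(f + 2*f*(-2 + 2*f)) (J(f) = (f + f)*(f + (f + (-2 + f))*(f + f)) = (2*f)*(f + (-2 + 2*f)*(2*f)) = (2*f)*(f + 2*f*(-2 + 2*f)) = 2*f*(f + 2*f*(-2 + 2*f)))
J(3)*I(28) = (3²*(-6 + 8*3))*(-2 - 1*28) = (9*(-6 + 24))*(-2 - 28) = (9*18)*(-30) = 162*(-30) = -4860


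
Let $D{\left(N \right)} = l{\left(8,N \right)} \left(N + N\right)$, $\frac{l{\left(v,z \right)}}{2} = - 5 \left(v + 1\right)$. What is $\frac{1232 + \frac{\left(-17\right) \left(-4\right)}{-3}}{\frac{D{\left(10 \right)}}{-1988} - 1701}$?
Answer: $- \frac{1803116}{2534841} \approx -0.71133$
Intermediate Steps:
$l{\left(v,z \right)} = -10 - 10 v$ ($l{\left(v,z \right)} = 2 \left(- 5 \left(v + 1\right)\right) = 2 \left(- 5 \left(1 + v\right)\right) = 2 \left(-5 - 5 v\right) = -10 - 10 v$)
$D{\left(N \right)} = - 180 N$ ($D{\left(N \right)} = \left(-10 - 80\right) \left(N + N\right) = \left(-10 - 80\right) 2 N = - 90 \cdot 2 N = - 180 N$)
$\frac{1232 + \frac{\left(-17\right) \left(-4\right)}{-3}}{\frac{D{\left(10 \right)}}{-1988} - 1701} = \frac{1232 + \frac{\left(-17\right) \left(-4\right)}{-3}}{\frac{\left(-180\right) 10}{-1988} - 1701} = \frac{1232 + 68 \left(- \frac{1}{3}\right)}{\left(-1800\right) \left(- \frac{1}{1988}\right) - 1701} = \frac{1232 - \frac{68}{3}}{\frac{450}{497} - 1701} = \frac{3628}{3 \left(- \frac{844947}{497}\right)} = \frac{3628}{3} \left(- \frac{497}{844947}\right) = - \frac{1803116}{2534841}$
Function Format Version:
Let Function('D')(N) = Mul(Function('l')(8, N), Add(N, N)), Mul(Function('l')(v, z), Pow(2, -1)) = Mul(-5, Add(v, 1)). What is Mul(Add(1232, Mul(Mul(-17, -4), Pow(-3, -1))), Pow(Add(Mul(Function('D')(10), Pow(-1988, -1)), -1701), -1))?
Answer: Rational(-1803116, 2534841) ≈ -0.71133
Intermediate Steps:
Function('l')(v, z) = Add(-10, Mul(-10, v)) (Function('l')(v, z) = Mul(2, Mul(-5, Add(v, 1))) = Mul(2, Mul(-5, Add(1, v))) = Mul(2, Add(-5, Mul(-5, v))) = Add(-10, Mul(-10, v)))
Function('D')(N) = Mul(-180, N) (Function('D')(N) = Mul(Add(-10, Mul(-10, 8)), Add(N, N)) = Mul(Add(-10, -80), Mul(2, N)) = Mul(-90, Mul(2, N)) = Mul(-180, N))
Mul(Add(1232, Mul(Mul(-17, -4), Pow(-3, -1))), Pow(Add(Mul(Function('D')(10), Pow(-1988, -1)), -1701), -1)) = Mul(Add(1232, Mul(Mul(-17, -4), Pow(-3, -1))), Pow(Add(Mul(Mul(-180, 10), Pow(-1988, -1)), -1701), -1)) = Mul(Add(1232, Mul(68, Rational(-1, 3))), Pow(Add(Mul(-1800, Rational(-1, 1988)), -1701), -1)) = Mul(Add(1232, Rational(-68, 3)), Pow(Add(Rational(450, 497), -1701), -1)) = Mul(Rational(3628, 3), Pow(Rational(-844947, 497), -1)) = Mul(Rational(3628, 3), Rational(-497, 844947)) = Rational(-1803116, 2534841)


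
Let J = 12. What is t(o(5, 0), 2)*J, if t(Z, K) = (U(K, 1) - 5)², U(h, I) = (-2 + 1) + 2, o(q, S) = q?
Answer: 192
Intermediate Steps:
U(h, I) = 1 (U(h, I) = -1 + 2 = 1)
t(Z, K) = 16 (t(Z, K) = (1 - 5)² = (-4)² = 16)
t(o(5, 0), 2)*J = 16*12 = 192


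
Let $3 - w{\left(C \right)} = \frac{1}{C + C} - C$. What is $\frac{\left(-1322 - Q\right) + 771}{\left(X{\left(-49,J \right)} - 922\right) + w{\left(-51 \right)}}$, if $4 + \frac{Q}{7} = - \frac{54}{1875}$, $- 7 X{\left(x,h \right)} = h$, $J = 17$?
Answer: $\frac{233298786}{433941875} \approx 0.53763$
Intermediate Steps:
$X{\left(x,h \right)} = - \frac{h}{7}$
$w{\left(C \right)} = 3 + C - \frac{1}{2 C}$ ($w{\left(C \right)} = 3 - \left(\frac{1}{C + C} - C\right) = 3 - \left(\frac{1}{2 C} - C\right) = 3 + \left(C - \frac{1}{2 C}\right) = 3 + C - \frac{1}{2 C}$)
$Q = - \frac{17626}{625}$ ($Q = -28 + 7 \left(- \frac{54}{1875}\right) = -28 + 7 \left(\left(-54\right) \frac{1}{1875}\right) = -28 + 7 \left(- \frac{18}{625}\right) = -28 - \frac{126}{625} = - \frac{17626}{625} \approx -28.202$)
$\frac{\left(-1322 - Q\right) + 771}{\left(X{\left(-49,J \right)} - 922\right) + w{\left(-51 \right)}} = \frac{\left(-1322 - - \frac{17626}{625}\right) + 771}{\left(\left(- \frac{1}{7}\right) 17 - 922\right) - \left(48 - \frac{1}{102}\right)} = \frac{\left(-1322 + \frac{17626}{625}\right) + 771}{\left(- \frac{17}{7} - 922\right) - \frac{4895}{102}} = \frac{- \frac{808624}{625} + 771}{- \frac{6471}{7} + \left(3 - 51 + \frac{1}{102}\right)} = - \frac{326749}{625 \left(- \frac{6471}{7} - \frac{4895}{102}\right)} = - \frac{326749}{625 \left(- \frac{694307}{714}\right)} = \left(- \frac{326749}{625}\right) \left(- \frac{714}{694307}\right) = \frac{233298786}{433941875}$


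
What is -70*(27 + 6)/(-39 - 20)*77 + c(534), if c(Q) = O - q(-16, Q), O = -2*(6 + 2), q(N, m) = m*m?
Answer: -16647278/59 ≈ -2.8216e+5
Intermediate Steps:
q(N, m) = m**2
O = -16 (O = -2*8 = -16)
c(Q) = -16 - Q**2
-70*(27 + 6)/(-39 - 20)*77 + c(534) = -70*(27 + 6)/(-39 - 20)*77 + (-16 - 1*534**2) = -2310/(-59)*77 + (-16 - 1*285156) = -2310*(-1)/59*77 + (-16 - 285156) = -70*(-33/59)*77 - 285172 = (2310/59)*77 - 285172 = 177870/59 - 285172 = -16647278/59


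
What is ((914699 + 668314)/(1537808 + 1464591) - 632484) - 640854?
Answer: -3823067154849/3002399 ≈ -1.2733e+6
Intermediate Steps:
((914699 + 668314)/(1537808 + 1464591) - 632484) - 640854 = (1583013/3002399 - 632484) - 640854 = -1898967746103/3002399 - 640854 = -3823067154849/3002399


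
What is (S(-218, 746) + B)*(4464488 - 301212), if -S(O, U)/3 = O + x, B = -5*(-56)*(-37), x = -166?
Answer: -38335445408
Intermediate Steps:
B = -10360 (B = 280*(-37) = -10360)
S(O, U) = 498 - 3*O (S(O, U) = -3*(O - 166) = -3*(-166 + O) = 498 - 3*O)
(S(-218, 746) + B)*(4464488 - 301212) = ((498 - 3*(-218)) - 10360)*(4464488 - 301212) = ((498 + 654) - 10360)*4163276 = (1152 - 10360)*4163276 = -9208*4163276 = -38335445408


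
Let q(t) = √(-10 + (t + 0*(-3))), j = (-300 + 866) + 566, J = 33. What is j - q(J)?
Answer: 1132 - √23 ≈ 1127.2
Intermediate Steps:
j = 1132 (j = 566 + 566 = 1132)
q(t) = √(-10 + t) (q(t) = √(-10 + (t + 0)) = √(-10 + t))
j - q(J) = 1132 - √(-10 + 33) = 1132 - √23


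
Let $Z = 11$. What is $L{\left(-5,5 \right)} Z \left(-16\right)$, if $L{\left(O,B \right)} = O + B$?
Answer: $0$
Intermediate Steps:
$L{\left(O,B \right)} = B + O$
$L{\left(-5,5 \right)} Z \left(-16\right) = \left(5 - 5\right) 11 \left(-16\right) = 0 \cdot 11 \left(-16\right) = 0 \left(-16\right) = 0$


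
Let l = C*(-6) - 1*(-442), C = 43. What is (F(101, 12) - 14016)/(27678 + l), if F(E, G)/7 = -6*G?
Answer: -7260/13931 ≈ -0.52114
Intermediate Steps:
F(E, G) = -42*G (F(E, G) = 7*(-6*G) = -42*G)
l = 184 (l = 43*(-6) - 1*(-442) = -258 + 442 = 184)
(F(101, 12) - 14016)/(27678 + l) = (-42*12 - 14016)/(27678 + 184) = (-504 - 14016)/27862 = -14520*1/27862 = -7260/13931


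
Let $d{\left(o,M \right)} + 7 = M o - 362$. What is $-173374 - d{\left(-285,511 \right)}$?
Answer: $-27370$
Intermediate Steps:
$d{\left(o,M \right)} = -369 + M o$ ($d{\left(o,M \right)} = -7 + \left(M o - 362\right) = -7 + \left(-362 + M o\right) = -369 + M o$)
$-173374 - d{\left(-285,511 \right)} = -173374 - \left(-369 + 511 \left(-285\right)\right) = -173374 - \left(-369 - 145635\right) = -173374 - -146004 = -173374 + 146004 = -27370$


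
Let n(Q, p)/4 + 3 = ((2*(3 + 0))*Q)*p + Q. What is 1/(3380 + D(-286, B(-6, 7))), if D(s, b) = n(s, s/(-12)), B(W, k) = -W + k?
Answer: -1/161368 ≈ -6.1970e-6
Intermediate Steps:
B(W, k) = k - W
n(Q, p) = -12 + 4*Q + 24*Q*p (n(Q, p) = -12 + 4*(((2*(3 + 0))*Q)*p + Q) = -12 + 4*(((2*3)*Q)*p + Q) = -12 + 4*((6*Q)*p + Q) = -12 + 4*(6*Q*p + Q) = -12 + 4*(Q + 6*Q*p) = -12 + (4*Q + 24*Q*p) = -12 + 4*Q + 24*Q*p)
D(s, b) = -12 - 2*s² + 4*s (D(s, b) = -12 + 4*s + 24*s*(s/(-12)) = -12 + 4*s + 24*s*(s*(-1/12)) = -12 + 4*s + 24*s*(-s/12) = -12 + 4*s - 2*s² = -12 - 2*s² + 4*s)
1/(3380 + D(-286, B(-6, 7))) = 1/(3380 + (-12 - 2*(-286)² + 4*(-286))) = 1/(3380 + (-12 - 2*81796 - 1144)) = 1/(3380 + (-12 - 163592 - 1144)) = 1/(3380 - 164748) = 1/(-161368) = -1/161368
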